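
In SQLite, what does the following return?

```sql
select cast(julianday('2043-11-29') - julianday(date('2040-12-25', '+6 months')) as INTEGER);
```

Adding +6 months to 2040-12-25 gives 2041-06-25.
5 days remain in June 2041 after the 25th (30 − 25).
Full months from July 2041 through October 2043 contribute their day counts.
Then 29 days into November 2043.
Total: 5 + 31 + 31 + 30 + 31 + 30 + 31 + 31 + 28 + 31 + 30 + 31 + 30 + 31 + 31 + 30 + 31 + 30 + 31 + 31 + 28 + 31 + 30 + 31 + 30 + 31 + 31 + 30 + 31 + 29 = 887.

887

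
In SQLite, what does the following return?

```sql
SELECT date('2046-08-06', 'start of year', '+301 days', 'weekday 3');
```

2046-10-31

`start of year` rewinds 2046-08-06 to 2046-01-01.
Applying '+301 days' to 2046-01-01: counting 301 days forward gives 2046-10-29.
`weekday 3` advances to the next Wednesday; 2046-10-29 is a Monday, so it moves forward to 2046-10-31.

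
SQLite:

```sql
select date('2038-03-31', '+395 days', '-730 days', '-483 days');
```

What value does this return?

Applying '+395 days' to 2038-03-31: counting 395 days forward gives 2039-04-30.
Applying '-730 days' to 2039-04-30: counting 730 days back gives 2037-04-30.
Applying '-483 days' to 2037-04-30: counting 483 days back gives 2036-01-03.

2036-01-03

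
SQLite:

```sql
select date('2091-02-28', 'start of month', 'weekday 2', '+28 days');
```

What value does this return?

2091-03-06

`start of month` rewinds 2091-02-28 to 2091-02-01.
`weekday 2` advances to the next Tuesday; 2091-02-01 is a Thursday, so it moves forward to 2091-02-06.
February 2091 has 28 days; 22 remain after the 6th, so 23 days reach 2091-03-01.
Advancing 5 more days within March lands on 2091-03-06.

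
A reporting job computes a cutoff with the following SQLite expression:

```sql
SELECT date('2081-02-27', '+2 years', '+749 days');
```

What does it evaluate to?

Adding +2 years to 2081-02-27 gives 2083-02-27.
Applying '+749 days' to 2083-02-27: counting 749 days forward gives 2085-03-17.

2085-03-17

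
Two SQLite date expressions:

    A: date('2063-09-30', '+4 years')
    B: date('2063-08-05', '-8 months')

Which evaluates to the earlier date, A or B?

A = 2067-09-30.
B = 2062-12-05.
B is earlier.

B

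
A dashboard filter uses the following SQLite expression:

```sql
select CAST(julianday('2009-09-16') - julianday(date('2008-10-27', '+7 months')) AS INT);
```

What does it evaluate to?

112

Adding +7 months to 2008-10-27 gives 2009-05-27.
4 days remain in May 2009 after the 27th (31 − 27).
June 2009: 30 days.
July 2009: 31 days.
August 2009: 31 days.
Then 16 days into September 2009.
Total: 4 + 30 + 31 + 31 + 16 = 112.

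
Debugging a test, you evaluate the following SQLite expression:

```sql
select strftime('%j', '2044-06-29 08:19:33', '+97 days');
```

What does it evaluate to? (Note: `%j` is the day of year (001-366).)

First apply '+97 days': 2044-06-29 08:19:33 → 2044-10-04 08:19:33.
Day-of-year for 2044-10-04: days since 2044-01-01 inclusive = 278, zero-padded to 278.

278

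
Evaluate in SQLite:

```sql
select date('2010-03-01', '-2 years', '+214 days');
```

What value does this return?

2008-10-01

Adding -2 years to 2010-03-01 gives 2008-03-01.
Applying '+214 days' to 2008-03-01: counting 214 days forward gives 2008-10-01.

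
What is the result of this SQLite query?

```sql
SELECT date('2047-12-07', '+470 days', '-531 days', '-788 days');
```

Applying '+470 days' to 2047-12-07: counting 470 days forward gives 2049-03-21.
Applying '-531 days' to 2049-03-21: counting 531 days back gives 2047-10-07.
Applying '-788 days' to 2047-10-07: counting 788 days back gives 2045-08-10.

2045-08-10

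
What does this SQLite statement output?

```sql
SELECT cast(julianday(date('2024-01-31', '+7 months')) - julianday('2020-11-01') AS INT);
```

1399

Adding +7 months to 2024-01-31 gives 2024-08-31.
29 days remain in November 2020 after the 1st (30 − 1).
Full months from December 2020 through July 2024 contribute their day counts.
Then 31 days into August 2024.
Total: 29 + 31 + 31 + 28 + 31 + 30 + 31 + 30 + 31 + 31 + 30 + 31 + 30 + 31 + 31 + 28 + 31 + 30 + 31 + 30 + 31 + 31 + 30 + 31 + 30 + 31 + 31 + 28 + 31 + 30 + 31 + 30 + 31 + 31 + 30 + 31 + 30 + 31 + 31 + 29 + 31 + 30 + 31 + 30 + 31 + 31 = 1399.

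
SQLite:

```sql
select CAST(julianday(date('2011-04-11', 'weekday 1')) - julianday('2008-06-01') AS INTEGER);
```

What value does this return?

`weekday 1` advances to the next Monday; 2011-04-11 is already a Monday, so it stays at 2011-04-11.
29 days remain in June 2008 after the 1st (30 − 1).
Full months from July 2008 through March 2011 contribute their day counts.
Then 11 days into April 2011.
Total: 29 + 31 + 31 + 30 + 31 + 30 + 31 + 31 + 28 + 31 + 30 + 31 + 30 + 31 + 31 + 30 + 31 + 30 + 31 + 31 + 28 + 31 + 30 + 31 + 30 + 31 + 31 + 30 + 31 + 30 + 31 + 31 + 28 + 31 + 11 = 1044.

1044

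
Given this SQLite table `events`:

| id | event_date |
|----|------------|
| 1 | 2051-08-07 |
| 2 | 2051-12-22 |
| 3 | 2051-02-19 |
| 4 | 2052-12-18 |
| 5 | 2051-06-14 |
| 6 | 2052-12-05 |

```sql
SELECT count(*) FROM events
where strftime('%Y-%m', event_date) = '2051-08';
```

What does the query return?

1

Rows with year-month 2051-08: 2051-08-07 → 1.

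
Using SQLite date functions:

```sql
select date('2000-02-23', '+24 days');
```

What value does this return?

February 2000 has 29 days; 6 remain after the 23rd, so 7 days reach 2000-03-01.
Advancing 17 more days within March lands on 2000-03-18.

2000-03-18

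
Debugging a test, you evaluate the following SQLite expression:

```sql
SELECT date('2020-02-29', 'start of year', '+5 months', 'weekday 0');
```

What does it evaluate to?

2020-06-07

`start of year` rewinds 2020-02-29 to 2020-01-01.
Adding +5 months to 2020-01-01 gives 2020-06-01.
`weekday 0` advances to the next Sunday; 2020-06-01 is a Monday, so it moves forward to 2020-06-07.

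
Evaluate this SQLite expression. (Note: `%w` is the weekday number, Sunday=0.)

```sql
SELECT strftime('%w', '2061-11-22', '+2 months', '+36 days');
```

First apply '+2 months', '+36 days': 2061-11-22 → 2062-02-27.
2062-02-27 is a Monday; with Sunday=0 that is 1.

1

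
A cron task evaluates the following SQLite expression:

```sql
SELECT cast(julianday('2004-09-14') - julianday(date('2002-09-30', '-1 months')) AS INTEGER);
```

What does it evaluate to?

746

Adding -1 month to 2002-09-30 gives 2002-08-30.
1 day remains in August 2002 after the 30th (31 − 30).
Full months from September 2002 through August 2004 contribute their day counts.
Then 14 days into September 2004.
Total: 1 + 30 + 31 + 30 + 31 + 31 + 28 + 31 + 30 + 31 + 30 + 31 + 31 + 30 + 31 + 30 + 31 + 31 + 29 + 31 + 30 + 31 + 30 + 31 + 31 + 14 = 746.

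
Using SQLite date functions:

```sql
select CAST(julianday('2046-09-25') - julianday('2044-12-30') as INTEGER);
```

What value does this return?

1 day remains in December 2044 after the 30th (31 − 30).
Full months from January 2045 through August 2046 contribute their day counts.
Then 25 days into September 2046.
Total: 1 + 31 + 28 + 31 + 30 + 31 + 30 + 31 + 31 + 30 + 31 + 30 + 31 + 31 + 28 + 31 + 30 + 31 + 30 + 31 + 31 + 25 = 634.

634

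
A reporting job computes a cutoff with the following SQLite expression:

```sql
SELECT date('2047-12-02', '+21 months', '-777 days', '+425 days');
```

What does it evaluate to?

2048-09-15

Adding +21 months to 2047-12-02 gives 2049-09-02.
Applying '-777 days' to 2049-09-02: counting 777 days back gives 2047-07-18.
Applying '+425 days' to 2047-07-18: counting 425 days forward gives 2048-09-15.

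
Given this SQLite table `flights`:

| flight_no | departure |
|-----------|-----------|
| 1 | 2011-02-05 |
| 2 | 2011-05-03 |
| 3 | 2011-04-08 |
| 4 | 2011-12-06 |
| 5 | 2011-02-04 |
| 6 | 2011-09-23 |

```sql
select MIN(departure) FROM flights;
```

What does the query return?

MIN over {2011-02-04, 2011-02-05, 2011-04-08, 2011-05-03, 2011-09-23, 2011-12-06}.

2011-02-04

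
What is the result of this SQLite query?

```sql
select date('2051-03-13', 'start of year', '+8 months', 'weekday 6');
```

`start of year` rewinds 2051-03-13 to 2051-01-01.
Adding +8 months to 2051-01-01 gives 2051-09-01.
`weekday 6` advances to the next Saturday; 2051-09-01 is a Friday, so it moves forward to 2051-09-02.

2051-09-02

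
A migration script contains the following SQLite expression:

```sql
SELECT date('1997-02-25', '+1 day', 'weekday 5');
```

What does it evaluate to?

Advancing 1 more day within February lands on 1997-02-26.
`weekday 5` advances to the next Friday; 1997-02-26 is a Wednesday, so it moves forward to 1997-02-28.

1997-02-28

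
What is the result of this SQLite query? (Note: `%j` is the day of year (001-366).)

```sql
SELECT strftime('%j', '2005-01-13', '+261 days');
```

274

First apply '+261 days': 2005-01-13 → 2005-10-01.
Day-of-year for 2005-10-01: days since 2005-01-01 inclusive = 274, zero-padded to 274.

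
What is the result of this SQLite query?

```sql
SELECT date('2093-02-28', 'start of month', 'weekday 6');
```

2093-02-07

`start of month` rewinds 2093-02-28 to 2093-02-01.
`weekday 6` advances to the next Saturday; 2093-02-01 is a Sunday, so it moves forward to 2093-02-07.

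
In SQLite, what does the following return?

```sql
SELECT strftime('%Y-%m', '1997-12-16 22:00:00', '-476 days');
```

First apply '-476 days': 1997-12-16 22:00:00 → 1996-08-27 22:00:00.
`%Y-%m` extracts the year-month: 1996-08.

1996-08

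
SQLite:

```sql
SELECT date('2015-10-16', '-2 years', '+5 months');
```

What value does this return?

Adding -2 years to 2015-10-16 gives 2013-10-16.
Adding +5 months to 2013-10-16 gives 2014-03-16.

2014-03-16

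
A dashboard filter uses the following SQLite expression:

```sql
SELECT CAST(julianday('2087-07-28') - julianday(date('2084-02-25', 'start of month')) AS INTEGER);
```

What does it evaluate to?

`start of month` rewinds 2084-02-25 to 2084-02-01.
28 days remain in February 2084 after the 1st (29 − 1).
Full months from March 2084 through June 2087 contribute their day counts.
Then 28 days into July 2087.
Total: 28 + 31 + 30 + 31 + 30 + 31 + 31 + 30 + 31 + 30 + 31 + 31 + 28 + 31 + 30 + 31 + 30 + 31 + 31 + 30 + 31 + 30 + 31 + 31 + 28 + 31 + 30 + 31 + 30 + 31 + 31 + 30 + 31 + 30 + 31 + 31 + 28 + 31 + 30 + 31 + 30 + 28 = 1273.

1273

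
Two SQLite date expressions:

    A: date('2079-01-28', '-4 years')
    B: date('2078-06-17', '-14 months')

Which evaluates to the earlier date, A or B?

A

A = 2075-01-28.
B = 2077-04-17.
A is earlier.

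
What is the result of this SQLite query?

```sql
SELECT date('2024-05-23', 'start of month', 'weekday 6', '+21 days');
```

2024-05-25

`start of month` rewinds 2024-05-23 to 2024-05-01.
`weekday 6` advances to the next Saturday; 2024-05-01 is a Wednesday, so it moves forward to 2024-05-04.
Advancing 21 more days within May lands on 2024-05-25.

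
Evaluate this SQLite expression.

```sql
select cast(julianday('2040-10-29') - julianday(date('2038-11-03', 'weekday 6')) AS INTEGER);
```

`weekday 6` advances to the next Saturday; 2038-11-03 is a Wednesday, so it moves forward to 2038-11-06.
24 days remain in November 2038 after the 6th (30 − 6).
Full months from December 2038 through September 2040 contribute their day counts.
Then 29 days into October 2040.
Total: 24 + 31 + 31 + 28 + 31 + 30 + 31 + 30 + 31 + 31 + 30 + 31 + 30 + 31 + 31 + 29 + 31 + 30 + 31 + 30 + 31 + 31 + 30 + 29 = 723.

723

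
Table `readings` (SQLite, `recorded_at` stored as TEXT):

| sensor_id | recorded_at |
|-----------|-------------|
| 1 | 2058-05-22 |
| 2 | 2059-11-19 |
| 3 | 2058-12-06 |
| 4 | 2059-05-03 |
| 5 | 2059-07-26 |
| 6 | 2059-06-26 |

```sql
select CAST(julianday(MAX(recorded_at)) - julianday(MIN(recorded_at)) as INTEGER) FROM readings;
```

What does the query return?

546

MIN = 2058-05-22, MAX = 2059-11-19.
9 days remain in May 2058 after the 22nd (31 − 22).
Full months from June 2058 through October 2059 contribute their day counts.
Then 19 days into November 2059.
Total: 9 + 30 + 31 + 31 + 30 + 31 + 30 + 31 + 31 + 28 + 31 + 30 + 31 + 30 + 31 + 31 + 30 + 31 + 19 = 546.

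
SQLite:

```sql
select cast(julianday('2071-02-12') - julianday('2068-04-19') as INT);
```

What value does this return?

11 days remain in April 2068 after the 19th (30 − 19).
Full months from May 2068 through January 2071 contribute their day counts.
Then 12 days into February 2071.
Total: 11 + 31 + 30 + 31 + 31 + 30 + 31 + 30 + 31 + 31 + 28 + 31 + 30 + 31 + 30 + 31 + 31 + 30 + 31 + 30 + 31 + 31 + 28 + 31 + 30 + 31 + 30 + 31 + 31 + 30 + 31 + 30 + 31 + 31 + 12 = 1029.

1029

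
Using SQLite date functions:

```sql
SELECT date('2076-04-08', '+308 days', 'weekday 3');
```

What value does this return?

2077-02-10

Applying '+308 days' to 2076-04-08: counting 308 days forward gives 2077-02-10.
`weekday 3` advances to the next Wednesday; 2077-02-10 is already a Wednesday, so it stays at 2077-02-10.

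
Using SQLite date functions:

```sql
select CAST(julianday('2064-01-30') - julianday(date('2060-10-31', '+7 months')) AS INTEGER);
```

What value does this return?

974

Adding +7 months to 2060-10-31 gives 2061-05-31.
0 days remain in May 2061 after the 31st (31 − 31).
Full months from June 2061 through December 2063 contribute their day counts.
Then 30 days into January 2064.
Total: 0 + 30 + 31 + 31 + 30 + 31 + 30 + 31 + 31 + 28 + 31 + 30 + 31 + 30 + 31 + 31 + 30 + 31 + 30 + 31 + 31 + 28 + 31 + 30 + 31 + 30 + 31 + 31 + 30 + 31 + 30 + 31 + 30 = 974.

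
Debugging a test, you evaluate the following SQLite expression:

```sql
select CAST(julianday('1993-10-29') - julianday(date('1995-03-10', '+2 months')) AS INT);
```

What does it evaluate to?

Adding +2 months to 1995-03-10 gives 1995-05-10.
2 days remain in October 1993 after the 29th (31 − 29).
Full months from November 1993 through April 1995 contribute their day counts.
Then 10 days into May 1995.
Total: 2 + 30 + 31 + 31 + 28 + 31 + 30 + 31 + 30 + 31 + 31 + 30 + 31 + 30 + 31 + 31 + 28 + 31 + 30 + 10 = 558.
The subtraction is earlier − later, so the result is −558 → -558.

-558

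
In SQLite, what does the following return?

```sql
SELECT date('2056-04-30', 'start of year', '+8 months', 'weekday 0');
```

`start of year` rewinds 2056-04-30 to 2056-01-01.
Adding +8 months to 2056-01-01 gives 2056-09-01.
`weekday 0` advances to the next Sunday; 2056-09-01 is a Friday, so it moves forward to 2056-09-03.

2056-09-03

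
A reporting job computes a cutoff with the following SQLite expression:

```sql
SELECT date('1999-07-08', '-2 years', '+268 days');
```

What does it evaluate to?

Adding -2 years to 1999-07-08 gives 1997-07-08.
Applying '+268 days' to 1997-07-08: counting 268 days forward gives 1998-04-02.

1998-04-02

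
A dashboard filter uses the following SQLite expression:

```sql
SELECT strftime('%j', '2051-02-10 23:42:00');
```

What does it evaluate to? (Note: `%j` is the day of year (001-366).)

Day-of-year for 2051-02-10: days since 2051-01-01 inclusive = 41, zero-padded to 041.

041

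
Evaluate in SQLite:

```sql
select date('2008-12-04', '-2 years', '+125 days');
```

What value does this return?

Adding -2 years to 2008-12-04 gives 2006-12-04.
Applying '+125 days' to 2006-12-04: counting 125 days forward gives 2007-04-08.

2007-04-08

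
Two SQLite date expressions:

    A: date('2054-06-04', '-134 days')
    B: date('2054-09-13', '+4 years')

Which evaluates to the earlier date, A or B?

A = 2054-01-21.
B = 2058-09-13.
A is earlier.

A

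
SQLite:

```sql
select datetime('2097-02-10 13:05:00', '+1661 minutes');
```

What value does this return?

2097-02-11 16:46:00

1661 minutes = 27h 41m; +1661 minutes from 2097-02-10 13:05:00 is 2097-02-11 16:46:00 (crosses midnight).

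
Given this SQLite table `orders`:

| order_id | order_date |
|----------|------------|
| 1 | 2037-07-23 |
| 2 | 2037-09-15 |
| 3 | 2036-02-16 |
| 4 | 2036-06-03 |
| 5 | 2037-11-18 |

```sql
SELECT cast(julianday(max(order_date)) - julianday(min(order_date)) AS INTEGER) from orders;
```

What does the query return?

MIN = 2036-02-16, MAX = 2037-11-18.
13 days remain in February 2036 after the 16th (29 − 16).
Full months from March 2036 through October 2037 contribute their day counts.
Then 18 days into November 2037.
Total: 13 + 31 + 30 + 31 + 30 + 31 + 31 + 30 + 31 + 30 + 31 + 31 + 28 + 31 + 30 + 31 + 30 + 31 + 31 + 30 + 31 + 18 = 641.

641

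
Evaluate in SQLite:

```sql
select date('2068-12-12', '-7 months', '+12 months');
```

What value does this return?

2069-05-12

Adding -7 months to 2068-12-12 gives 2068-05-12.
Adding +12 months to 2068-05-12 gives 2069-05-12.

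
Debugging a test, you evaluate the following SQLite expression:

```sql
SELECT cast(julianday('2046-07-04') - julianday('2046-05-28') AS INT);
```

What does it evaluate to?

37

3 days remain in May 2046 after the 28th (31 − 28).
June 2046: 30 days.
Then 4 days into July 2046.
Total: 3 + 30 + 4 = 37.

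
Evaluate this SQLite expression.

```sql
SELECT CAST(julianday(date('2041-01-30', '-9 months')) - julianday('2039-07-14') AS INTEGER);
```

Adding -9 months to 2041-01-30 gives 2040-04-30.
17 days remain in July 2039 after the 14th (31 − 14).
Full months from August 2039 through March 2040 contribute their day counts.
Then 30 days into April 2040.
Total: 17 + 31 + 30 + 31 + 30 + 31 + 31 + 29 + 31 + 30 = 291.

291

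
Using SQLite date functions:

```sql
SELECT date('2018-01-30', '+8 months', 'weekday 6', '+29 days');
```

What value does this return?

2018-11-04

Adding +8 months to 2018-01-30 gives 2018-09-30.
`weekday 6` advances to the next Saturday; 2018-09-30 is a Sunday, so it moves forward to 2018-10-06.
October 2018 has 31 days; 25 remain after the 6th, so 26 days reach 2018-11-01.
Advancing 3 more days within November lands on 2018-11-04.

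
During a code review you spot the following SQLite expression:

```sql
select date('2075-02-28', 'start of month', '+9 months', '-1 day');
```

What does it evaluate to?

`start of month` rewinds 2075-02-28 to 2075-02-01.
Adding +9 months to 2075-02-01 gives 2075-11-01.
Going back 1 day from 2075-11-01 reaches 2075-10-31 (last day of October, 31 days).

2075-10-31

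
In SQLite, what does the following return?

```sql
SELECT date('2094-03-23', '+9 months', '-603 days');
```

Adding +9 months to 2094-03-23 gives 2094-12-23.
Applying '-603 days' to 2094-12-23: counting 603 days back gives 2093-04-29.

2093-04-29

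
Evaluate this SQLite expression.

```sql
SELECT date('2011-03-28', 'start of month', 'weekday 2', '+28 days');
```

2011-03-29

`start of month` rewinds 2011-03-28 to 2011-03-01.
`weekday 2` advances to the next Tuesday; 2011-03-01 is already a Tuesday, so it stays at 2011-03-01.
Advancing 28 more days within March lands on 2011-03-29.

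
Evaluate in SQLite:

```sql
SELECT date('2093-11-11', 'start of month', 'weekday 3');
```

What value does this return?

2093-11-04

`start of month` rewinds 2093-11-11 to 2093-11-01.
`weekday 3` advances to the next Wednesday; 2093-11-01 is a Sunday, so it moves forward to 2093-11-04.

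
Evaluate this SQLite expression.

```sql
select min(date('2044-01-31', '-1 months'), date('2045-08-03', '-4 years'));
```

2041-08-03

date('2044-01-31', '-1 months') → 2043-12-31.
date('2045-08-03', '-4 years') → 2041-08-03.
Earlier of the two is 2041-08-03.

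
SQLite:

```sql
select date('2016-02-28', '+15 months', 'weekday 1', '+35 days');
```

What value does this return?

Adding +15 months to 2016-02-28 gives 2017-05-28.
`weekday 1` advances to the next Monday; 2017-05-28 is a Sunday, so it moves forward to 2017-05-29.
May 2017 has 31 days; 2 remain after the 29th, so 3 days reach 2017-06-01.
June 2017 has 30 days; 29 remain after the 1st, so 30 days reach 2017-07-01.
Advancing 2 more days within July lands on 2017-07-03.

2017-07-03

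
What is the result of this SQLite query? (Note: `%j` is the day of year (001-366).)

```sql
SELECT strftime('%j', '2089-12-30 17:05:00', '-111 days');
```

First apply '-111 days': 2089-12-30 17:05:00 → 2089-09-10 17:05:00.
Day-of-year for 2089-09-10: days since 2089-01-01 inclusive = 253, zero-padded to 253.

253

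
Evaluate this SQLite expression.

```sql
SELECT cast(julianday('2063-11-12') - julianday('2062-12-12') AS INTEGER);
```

335

19 days remain in December 2062 after the 12th (31 − 12).
Full months from January 2063 through October 2063 contribute their day counts.
Then 12 days into November 2063.
Total: 19 + 31 + 28 + 31 + 30 + 31 + 30 + 31 + 31 + 30 + 31 + 12 = 335.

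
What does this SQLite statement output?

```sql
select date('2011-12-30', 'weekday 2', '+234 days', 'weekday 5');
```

2012-08-24

`weekday 2` advances to the next Tuesday; 2011-12-30 is a Friday, so it moves forward to 2012-01-03.
Applying '+234 days' to 2012-01-03: counting 234 days forward gives 2012-08-24.
`weekday 5` advances to the next Friday; 2012-08-24 is already a Friday, so it stays at 2012-08-24.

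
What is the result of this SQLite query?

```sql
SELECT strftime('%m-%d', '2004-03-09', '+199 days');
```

09-24

First apply '+199 days': 2004-03-09 → 2004-09-24.
`%m-%d` extracts the month-day: 09-24.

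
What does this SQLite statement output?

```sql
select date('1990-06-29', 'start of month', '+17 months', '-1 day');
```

1991-10-31

`start of month` rewinds 1990-06-29 to 1990-06-01.
Adding +17 months to 1990-06-01 gives 1991-11-01.
Going back 1 day from 1991-11-01 reaches 1991-10-31 (last day of October, 31 days).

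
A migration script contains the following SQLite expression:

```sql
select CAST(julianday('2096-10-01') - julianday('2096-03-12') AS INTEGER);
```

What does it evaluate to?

203

19 days remain in March 2096 after the 12th (31 − 12).
Full months from April 2096 through September 2096 contribute their day counts.
Then 1 day into October 2096.
Total: 19 + 30 + 31 + 30 + 31 + 31 + 30 + 1 = 203.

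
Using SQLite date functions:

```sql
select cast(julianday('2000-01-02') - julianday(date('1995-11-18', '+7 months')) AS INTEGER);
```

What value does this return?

Adding +7 months to 1995-11-18 gives 1996-06-18.
12 days remain in June 1996 after the 18th (30 − 18).
Full months from July 1996 through December 1999 contribute their day counts.
Then 2 days into January 2000.
Total: 12 + 31 + 31 + 30 + 31 + 30 + 31 + 31 + 28 + 31 + 30 + 31 + 30 + 31 + 31 + 30 + 31 + 30 + 31 + 31 + 28 + 31 + 30 + 31 + 30 + 31 + 31 + 30 + 31 + 30 + 31 + 31 + 28 + 31 + 30 + 31 + 30 + 31 + 31 + 30 + 31 + 30 + 31 + 2 = 1293.

1293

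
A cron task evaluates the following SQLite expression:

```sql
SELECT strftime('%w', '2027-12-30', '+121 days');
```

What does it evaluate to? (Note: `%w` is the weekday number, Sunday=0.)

6

First apply '+121 days': 2027-12-30 → 2028-04-29.
2028-04-29 is a Saturday; with Sunday=0 that is 6.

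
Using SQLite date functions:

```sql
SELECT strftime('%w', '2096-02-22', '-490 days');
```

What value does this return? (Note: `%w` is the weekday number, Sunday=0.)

First apply '-490 days': 2096-02-22 → 2094-10-20.
2094-10-20 is a Wednesday; with Sunday=0 that is 3.

3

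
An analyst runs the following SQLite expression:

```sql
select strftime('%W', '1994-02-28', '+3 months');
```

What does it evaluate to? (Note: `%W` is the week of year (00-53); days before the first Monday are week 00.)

21

First apply '+3 months': 1994-02-28 → 1994-05-28.
1994-05-28 is a Saturday. SQLite's %W counts Mondays since the year started; the result is 21.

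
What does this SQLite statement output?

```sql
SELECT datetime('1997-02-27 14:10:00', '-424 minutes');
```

424 minutes = 7h 4m; -424 minutes from 1997-02-27 14:10:00 is 1997-02-27 07:06:00.

1997-02-27 07:06:00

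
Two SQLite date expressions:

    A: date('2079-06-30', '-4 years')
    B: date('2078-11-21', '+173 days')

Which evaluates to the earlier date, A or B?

A

A = 2075-06-30.
B = 2079-05-13.
A is earlier.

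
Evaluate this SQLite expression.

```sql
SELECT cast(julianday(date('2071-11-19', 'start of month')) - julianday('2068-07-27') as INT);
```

1192

`start of month` rewinds 2071-11-19 to 2071-11-01.
4 days remain in July 2068 after the 27th (31 − 27).
Full months from August 2068 through October 2071 contribute their day counts.
Then 1 day into November 2071.
Total: 4 + 31 + 30 + 31 + 30 + 31 + 31 + 28 + 31 + 30 + 31 + 30 + 31 + 31 + 30 + 31 + 30 + 31 + 31 + 28 + 31 + 30 + 31 + 30 + 31 + 31 + 30 + 31 + 30 + 31 + 31 + 28 + 31 + 30 + 31 + 30 + 31 + 31 + 30 + 31 + 1 = 1192.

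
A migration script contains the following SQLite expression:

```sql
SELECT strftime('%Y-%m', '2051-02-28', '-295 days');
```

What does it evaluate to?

2050-05

First apply '-295 days': 2051-02-28 → 2050-05-09.
`%Y-%m` extracts the year-month: 2050-05.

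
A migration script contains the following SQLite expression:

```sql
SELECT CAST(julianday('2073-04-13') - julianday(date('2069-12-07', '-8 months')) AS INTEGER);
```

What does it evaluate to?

Adding -8 months to 2069-12-07 gives 2069-04-07.
23 days remain in April 2069 after the 7th (30 − 7).
Full months from May 2069 through March 2073 contribute their day counts.
Then 13 days into April 2073.
Total: 23 + 31 + 30 + 31 + 31 + 30 + 31 + 30 + 31 + 31 + 28 + 31 + 30 + 31 + 30 + 31 + 31 + 30 + 31 + 30 + 31 + 31 + 28 + 31 + 30 + 31 + 30 + 31 + 31 + 30 + 31 + 30 + 31 + 31 + 29 + 31 + 30 + 31 + 30 + 31 + 31 + 30 + 31 + 30 + 31 + 31 + 28 + 31 + 13 = 1467.

1467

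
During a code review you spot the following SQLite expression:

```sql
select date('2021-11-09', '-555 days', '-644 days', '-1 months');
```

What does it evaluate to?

2018-06-29

Applying '-555 days' to 2021-11-09: counting 555 days back gives 2020-05-03.
Applying '-644 days' to 2020-05-03: counting 644 days back gives 2018-07-29.
Adding -1 month to 2018-07-29 gives 2018-06-29.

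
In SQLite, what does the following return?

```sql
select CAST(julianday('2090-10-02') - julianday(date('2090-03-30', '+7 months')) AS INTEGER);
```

-28

Adding +7 months to 2090-03-30 gives 2090-10-30.
Both dates are in October 2090: 30 − 2 = 28.
The subtraction is earlier − later, so the result is −28 → -28.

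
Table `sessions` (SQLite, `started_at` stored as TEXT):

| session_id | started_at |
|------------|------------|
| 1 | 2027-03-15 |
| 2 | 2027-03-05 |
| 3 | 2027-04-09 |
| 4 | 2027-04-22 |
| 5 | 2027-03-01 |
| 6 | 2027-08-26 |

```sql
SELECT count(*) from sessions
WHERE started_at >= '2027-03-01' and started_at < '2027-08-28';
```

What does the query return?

Rows in [2027-03-01, 2027-08-28): 2027-03-15, 2027-03-05, 2027-04-09, 2027-04-22, 2027-03-01, 2027-08-26 → 6 rows.

6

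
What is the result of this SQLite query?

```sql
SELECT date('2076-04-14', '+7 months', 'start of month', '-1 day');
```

2076-10-31

Adding +7 months to 2076-04-14 gives 2076-11-14.
`start of month` rewinds 2076-11-14 to 2076-11-01.
Going back 1 day from 2076-11-01 reaches 2076-10-31 (last day of October, 31 days).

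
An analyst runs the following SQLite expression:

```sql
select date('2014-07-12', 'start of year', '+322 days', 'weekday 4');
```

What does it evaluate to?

`start of year` rewinds 2014-07-12 to 2014-01-01.
Applying '+322 days' to 2014-01-01: counting 322 days forward gives 2014-11-19.
`weekday 4` advances to the next Thursday; 2014-11-19 is a Wednesday, so it moves forward to 2014-11-20.

2014-11-20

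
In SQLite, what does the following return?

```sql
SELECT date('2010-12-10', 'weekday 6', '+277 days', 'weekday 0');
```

2011-09-18

`weekday 6` advances to the next Saturday; 2010-12-10 is a Friday, so it moves forward to 2010-12-11.
Applying '+277 days' to 2010-12-11: counting 277 days forward gives 2011-09-14.
`weekday 0` advances to the next Sunday; 2011-09-14 is a Wednesday, so it moves forward to 2011-09-18.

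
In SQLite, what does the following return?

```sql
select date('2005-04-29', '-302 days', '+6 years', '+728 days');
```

Applying '-302 days' to 2005-04-29: counting 302 days back gives 2004-07-01.
Adding +6 years to 2004-07-01 gives 2010-07-01.
Applying '+728 days' to 2010-07-01: counting 728 days forward gives 2012-06-28.

2012-06-28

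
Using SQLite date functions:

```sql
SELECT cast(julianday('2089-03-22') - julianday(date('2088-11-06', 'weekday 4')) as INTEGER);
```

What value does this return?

131

`weekday 4` advances to the next Thursday; 2088-11-06 is a Saturday, so it moves forward to 2088-11-11.
19 days remain in November 2088 after the 11th (30 − 11).
December 2088: 31 days.
January 2089: 31 days.
February 2089: 28 days.
Then 22 days into March 2089.
Total: 19 + 31 + 31 + 28 + 22 = 131.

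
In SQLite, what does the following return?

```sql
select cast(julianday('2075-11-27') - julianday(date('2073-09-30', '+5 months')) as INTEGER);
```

635

Adding +5 months to 2073-09-30 targets 2074-02-30. February 2074 has only 28 days, so SQLite normalizes the 2-day overflow forward to 2074-03-02.
29 days remain in March 2074 after the 2nd (31 − 2).
Full months from April 2074 through October 2075 contribute their day counts.
Then 27 days into November 2075.
Total: 29 + 30 + 31 + 30 + 31 + 31 + 30 + 31 + 30 + 31 + 31 + 28 + 31 + 30 + 31 + 30 + 31 + 31 + 30 + 31 + 27 = 635.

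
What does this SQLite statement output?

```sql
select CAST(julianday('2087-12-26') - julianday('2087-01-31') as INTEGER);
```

329

0 days remain in January 2087 after the 31st (31 − 31).
Full months from February 2087 through November 2087 contribute their day counts.
Then 26 days into December 2087.
Total: 0 + 28 + 31 + 30 + 31 + 30 + 31 + 31 + 30 + 31 + 30 + 26 = 329.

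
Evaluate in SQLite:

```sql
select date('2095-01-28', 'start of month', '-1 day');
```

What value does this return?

`start of month` rewinds 2095-01-28 to 2095-01-01.
Going back 1 day from 2095-01-01 reaches 2094-12-31 (last day of December, 31 days).

2094-12-31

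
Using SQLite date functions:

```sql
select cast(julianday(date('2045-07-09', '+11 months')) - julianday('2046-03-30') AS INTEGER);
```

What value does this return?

71

Adding +11 months to 2045-07-09 gives 2046-06-09.
1 day remains in March 2046 after the 30th (31 − 30).
April 2046: 30 days.
May 2046: 31 days.
Then 9 days into June 2046.
Total: 1 + 30 + 31 + 9 = 71.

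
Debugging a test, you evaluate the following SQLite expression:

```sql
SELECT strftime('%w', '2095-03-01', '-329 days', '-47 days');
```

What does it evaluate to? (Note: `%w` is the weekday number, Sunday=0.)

First apply '-329 days', '-47 days': 2095-03-01 → 2094-02-18.
2094-02-18 is a Thursday; with Sunday=0 that is 4.

4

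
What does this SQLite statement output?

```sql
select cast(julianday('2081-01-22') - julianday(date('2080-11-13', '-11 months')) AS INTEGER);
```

Adding -11 months to 2080-11-13 gives 2079-12-13.
18 days remain in December 2079 after the 13th (31 − 13).
Full months from January 2080 through December 2080 contribute their day counts.
Then 22 days into January 2081.
Total: 18 + 31 + 29 + 31 + 30 + 31 + 30 + 31 + 31 + 30 + 31 + 30 + 31 + 22 = 406.

406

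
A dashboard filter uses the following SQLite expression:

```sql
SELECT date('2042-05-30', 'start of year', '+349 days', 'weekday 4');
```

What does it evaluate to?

2042-12-18

`start of year` rewinds 2042-05-30 to 2042-01-01.
Applying '+349 days' to 2042-01-01: counting 349 days forward gives 2042-12-16.
`weekday 4` advances to the next Thursday; 2042-12-16 is a Tuesday, so it moves forward to 2042-12-18.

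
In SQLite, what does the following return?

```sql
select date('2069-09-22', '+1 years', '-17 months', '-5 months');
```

2068-11-22

Adding +1 year to 2069-09-22 gives 2070-09-22.
Adding -17 months to 2070-09-22 gives 2069-04-22.
Adding -5 months to 2069-04-22 gives 2068-11-22.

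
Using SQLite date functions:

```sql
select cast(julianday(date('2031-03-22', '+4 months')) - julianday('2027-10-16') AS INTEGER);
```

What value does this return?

1375

Adding +4 months to 2031-03-22 gives 2031-07-22.
15 days remain in October 2027 after the 16th (31 − 16).
Full months from November 2027 through June 2031 contribute their day counts.
Then 22 days into July 2031.
Total: 15 + 30 + 31 + 31 + 29 + 31 + 30 + 31 + 30 + 31 + 31 + 30 + 31 + 30 + 31 + 31 + 28 + 31 + 30 + 31 + 30 + 31 + 31 + 30 + 31 + 30 + 31 + 31 + 28 + 31 + 30 + 31 + 30 + 31 + 31 + 30 + 31 + 30 + 31 + 31 + 28 + 31 + 30 + 31 + 30 + 22 = 1375.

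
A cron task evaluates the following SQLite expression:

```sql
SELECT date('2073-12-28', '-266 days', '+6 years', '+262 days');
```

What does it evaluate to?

2079-12-24

Applying '-266 days' to 2073-12-28: counting 266 days back gives 2073-04-06.
Adding +6 years to 2073-04-06 gives 2079-04-06.
Applying '+262 days' to 2079-04-06: counting 262 days forward gives 2079-12-24.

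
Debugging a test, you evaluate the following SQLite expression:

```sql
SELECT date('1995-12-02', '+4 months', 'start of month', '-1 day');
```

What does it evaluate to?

1996-03-31

Adding +4 months to 1995-12-02 gives 1996-04-02.
`start of month` rewinds 1996-04-02 to 1996-04-01.
Going back 1 day from 1996-04-01 reaches 1996-03-31 (last day of March, 31 days).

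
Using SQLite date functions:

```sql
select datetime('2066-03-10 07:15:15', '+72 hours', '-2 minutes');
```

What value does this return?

+72 hours from 2066-03-10 07:15:15 is 2066-03-13 07:15:15 (crosses midnight).
-2 minutes from 2066-03-13 07:15:15 is 2066-03-13 07:13:15.

2066-03-13 07:13:15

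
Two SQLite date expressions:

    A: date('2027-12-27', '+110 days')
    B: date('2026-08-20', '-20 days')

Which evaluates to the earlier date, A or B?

A = 2028-04-15.
B = 2026-07-31.
B is earlier.

B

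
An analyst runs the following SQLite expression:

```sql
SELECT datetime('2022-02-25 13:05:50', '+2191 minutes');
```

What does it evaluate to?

2191 minutes = 36h 31m; +2191 minutes from 2022-02-25 13:05:50 is 2022-02-27 01:36:50 (crosses midnight).

2022-02-27 01:36:50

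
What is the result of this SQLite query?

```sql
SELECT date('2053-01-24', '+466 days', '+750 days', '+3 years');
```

Applying '+466 days' to 2053-01-24: counting 466 days forward gives 2054-05-05.
Applying '+750 days' to 2054-05-05: counting 750 days forward gives 2056-05-24.
Adding +3 years to 2056-05-24 gives 2059-05-24.

2059-05-24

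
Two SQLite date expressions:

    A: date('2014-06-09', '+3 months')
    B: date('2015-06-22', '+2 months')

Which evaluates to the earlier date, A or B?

A

A = 2014-09-09.
B = 2015-08-22.
A is earlier.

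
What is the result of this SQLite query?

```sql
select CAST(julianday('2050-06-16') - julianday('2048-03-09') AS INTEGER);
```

22 days remain in March 2048 after the 9th (31 − 9).
Full months from April 2048 through May 2050 contribute their day counts.
Then 16 days into June 2050.
Total: 22 + 30 + 31 + 30 + 31 + 31 + 30 + 31 + 30 + 31 + 31 + 28 + 31 + 30 + 31 + 30 + 31 + 31 + 30 + 31 + 30 + 31 + 31 + 28 + 31 + 30 + 31 + 16 = 829.

829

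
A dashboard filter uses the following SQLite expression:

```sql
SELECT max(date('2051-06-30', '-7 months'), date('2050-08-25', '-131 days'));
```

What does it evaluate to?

date('2051-06-30', '-7 months') → 2050-11-30.
date('2050-08-25', '-131 days') → 2050-04-16.
Later of the two is 2050-11-30.

2050-11-30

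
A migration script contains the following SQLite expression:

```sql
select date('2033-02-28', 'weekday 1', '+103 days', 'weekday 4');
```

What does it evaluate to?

2033-06-16

`weekday 1` advances to the next Monday; 2033-02-28 is already a Monday, so it stays at 2033-02-28.
Applying '+103 days' to 2033-02-28: counting 103 days forward gives 2033-06-11.
`weekday 4` advances to the next Thursday; 2033-06-11 is a Saturday, so it moves forward to 2033-06-16.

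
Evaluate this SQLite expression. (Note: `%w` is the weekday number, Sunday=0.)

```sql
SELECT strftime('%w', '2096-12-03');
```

2096-12-03 is a Monday; with Sunday=0 that is 1.

1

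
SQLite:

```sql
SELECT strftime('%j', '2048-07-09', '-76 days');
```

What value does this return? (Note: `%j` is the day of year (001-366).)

First apply '-76 days': 2048-07-09 → 2048-04-24.
Day-of-year for 2048-04-24: days since 2048-01-01 inclusive = 115, zero-padded to 115.

115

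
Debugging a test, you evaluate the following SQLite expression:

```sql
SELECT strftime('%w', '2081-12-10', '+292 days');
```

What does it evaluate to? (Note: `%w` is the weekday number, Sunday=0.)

First apply '+292 days': 2081-12-10 → 2082-09-28.
2082-09-28 is a Monday; with Sunday=0 that is 1.

1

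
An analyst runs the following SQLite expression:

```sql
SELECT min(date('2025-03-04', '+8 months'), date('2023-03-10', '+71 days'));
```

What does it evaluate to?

2023-05-20

date('2025-03-04', '+8 months') → 2025-11-04.
date('2023-03-10', '+71 days') → 2023-05-20.
Earlier of the two is 2023-05-20.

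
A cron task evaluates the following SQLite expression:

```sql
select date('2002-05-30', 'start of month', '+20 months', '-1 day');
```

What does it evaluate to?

`start of month` rewinds 2002-05-30 to 2002-05-01.
Adding +20 months to 2002-05-01 gives 2004-01-01.
Going back 1 day from 2004-01-01 reaches 2003-12-31 (last day of December, 31 days).

2003-12-31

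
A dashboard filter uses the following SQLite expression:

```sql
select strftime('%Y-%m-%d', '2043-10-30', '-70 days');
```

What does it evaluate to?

2043-08-21

First apply '-70 days': 2043-10-30 → 2043-08-21.
`%Y-%m-%d` extracts the ISO date: 2043-08-21.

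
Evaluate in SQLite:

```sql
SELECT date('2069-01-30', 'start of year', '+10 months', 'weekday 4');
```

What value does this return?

2069-11-07

`start of year` rewinds 2069-01-30 to 2069-01-01.
Adding +10 months to 2069-01-01 gives 2069-11-01.
`weekday 4` advances to the next Thursday; 2069-11-01 is a Friday, so it moves forward to 2069-11-07.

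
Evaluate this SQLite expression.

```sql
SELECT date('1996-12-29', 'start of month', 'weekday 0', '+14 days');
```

`start of month` rewinds 1996-12-29 to 1996-12-01.
`weekday 0` advances to the next Sunday; 1996-12-01 is already a Sunday, so it stays at 1996-12-01.
Advancing 14 more days within December lands on 1996-12-15.

1996-12-15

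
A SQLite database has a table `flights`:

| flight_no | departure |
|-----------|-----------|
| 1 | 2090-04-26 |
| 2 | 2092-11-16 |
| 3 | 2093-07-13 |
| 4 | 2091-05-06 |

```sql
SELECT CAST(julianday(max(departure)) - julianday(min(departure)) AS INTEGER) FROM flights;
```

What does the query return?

1174

MIN = 2090-04-26, MAX = 2093-07-13.
4 days remain in April 2090 after the 26th (30 − 26).
Full months from May 2090 through June 2093 contribute their day counts.
Then 13 days into July 2093.
Total: 4 + 31 + 30 + 31 + 31 + 30 + 31 + 30 + 31 + 31 + 28 + 31 + 30 + 31 + 30 + 31 + 31 + 30 + 31 + 30 + 31 + 31 + 29 + 31 + 30 + 31 + 30 + 31 + 31 + 30 + 31 + 30 + 31 + 31 + 28 + 31 + 30 + 31 + 30 + 13 = 1174.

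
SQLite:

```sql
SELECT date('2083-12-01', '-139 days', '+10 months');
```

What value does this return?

2084-05-15

Applying '-139 days' to 2083-12-01: counting 139 days back gives 2083-07-15.
Adding +10 months to 2083-07-15 gives 2084-05-15.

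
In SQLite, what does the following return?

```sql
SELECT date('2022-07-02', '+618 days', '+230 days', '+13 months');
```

Applying '+618 days' to 2022-07-02: counting 618 days forward gives 2024-03-11.
Applying '+230 days' to 2024-03-11: counting 230 days forward gives 2024-10-27.
Adding +13 months to 2024-10-27 gives 2025-11-27.

2025-11-27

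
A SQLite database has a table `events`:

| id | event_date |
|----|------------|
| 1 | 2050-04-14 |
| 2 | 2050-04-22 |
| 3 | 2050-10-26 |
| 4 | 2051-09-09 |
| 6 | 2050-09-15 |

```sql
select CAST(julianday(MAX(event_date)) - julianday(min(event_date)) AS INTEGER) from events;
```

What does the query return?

MIN = 2050-04-14, MAX = 2051-09-09.
16 days remain in April 2050 after the 14th (30 − 14).
Full months from May 2050 through August 2051 contribute their day counts.
Then 9 days into September 2051.
Total: 16 + 31 + 30 + 31 + 31 + 30 + 31 + 30 + 31 + 31 + 28 + 31 + 30 + 31 + 30 + 31 + 31 + 9 = 513.

513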